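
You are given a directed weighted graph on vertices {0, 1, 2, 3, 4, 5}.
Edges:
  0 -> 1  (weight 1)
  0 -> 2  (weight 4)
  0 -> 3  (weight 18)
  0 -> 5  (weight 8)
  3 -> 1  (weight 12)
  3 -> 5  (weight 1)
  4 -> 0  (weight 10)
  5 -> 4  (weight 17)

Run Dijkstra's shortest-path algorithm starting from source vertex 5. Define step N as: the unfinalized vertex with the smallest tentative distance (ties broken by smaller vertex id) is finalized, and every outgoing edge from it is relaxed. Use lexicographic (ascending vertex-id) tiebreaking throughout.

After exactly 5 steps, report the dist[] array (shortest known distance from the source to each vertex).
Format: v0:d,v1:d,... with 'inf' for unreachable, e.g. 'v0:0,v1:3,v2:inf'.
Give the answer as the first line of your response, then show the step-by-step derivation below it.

v0:27,v1:28,v2:31,v3:45,v4:17,v5:0

step 1: dist = v0:inf,v1:inf,v2:inf,v3:inf,v4:17,v5:0
step 2: dist = v0:27,v1:inf,v2:inf,v3:inf,v4:17,v5:0
step 3: dist = v0:27,v1:28,v2:31,v3:45,v4:17,v5:0
step 4: dist = v0:27,v1:28,v2:31,v3:45,v4:17,v5:0
step 5: dist = v0:27,v1:28,v2:31,v3:45,v4:17,v5:0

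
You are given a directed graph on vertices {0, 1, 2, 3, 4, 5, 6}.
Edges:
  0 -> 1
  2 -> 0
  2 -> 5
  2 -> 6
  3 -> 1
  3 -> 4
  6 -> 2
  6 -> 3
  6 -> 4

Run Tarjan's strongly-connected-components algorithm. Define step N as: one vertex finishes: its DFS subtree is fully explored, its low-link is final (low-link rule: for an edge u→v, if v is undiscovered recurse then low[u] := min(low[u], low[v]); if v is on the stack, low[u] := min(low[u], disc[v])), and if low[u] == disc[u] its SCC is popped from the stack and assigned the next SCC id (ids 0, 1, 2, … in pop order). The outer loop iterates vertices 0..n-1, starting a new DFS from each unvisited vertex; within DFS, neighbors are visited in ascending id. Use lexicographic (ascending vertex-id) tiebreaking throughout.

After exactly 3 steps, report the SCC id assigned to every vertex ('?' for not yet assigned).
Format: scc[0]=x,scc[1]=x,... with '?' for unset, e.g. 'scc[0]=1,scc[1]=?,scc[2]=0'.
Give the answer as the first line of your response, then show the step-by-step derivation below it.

scc[0]=1,scc[1]=0,scc[2]=?,scc[3]=?,scc[4]=?,scc[5]=2,scc[6]=?

step 1: low=(low[0]=0,low[1]=1,low[2]=?,low[3]=?,low[4]=?,low[5]=?,low[6]=?); scc=(scc[0]=?,scc[1]=0,scc[2]=?,scc[3]=?,scc[4]=?,scc[5]=?,scc[6]=?)
step 2: low=(low[0]=0,low[1]=1,low[2]=?,low[3]=?,low[4]=?,low[5]=?,low[6]=?); scc=(scc[0]=1,scc[1]=0,scc[2]=?,scc[3]=?,scc[4]=?,scc[5]=?,scc[6]=?)
step 3: low=(low[0]=0,low[1]=1,low[2]=2,low[3]=?,low[4]=?,low[5]=3,low[6]=?); scc=(scc[0]=1,scc[1]=0,scc[2]=?,scc[3]=?,scc[4]=?,scc[5]=2,scc[6]=?)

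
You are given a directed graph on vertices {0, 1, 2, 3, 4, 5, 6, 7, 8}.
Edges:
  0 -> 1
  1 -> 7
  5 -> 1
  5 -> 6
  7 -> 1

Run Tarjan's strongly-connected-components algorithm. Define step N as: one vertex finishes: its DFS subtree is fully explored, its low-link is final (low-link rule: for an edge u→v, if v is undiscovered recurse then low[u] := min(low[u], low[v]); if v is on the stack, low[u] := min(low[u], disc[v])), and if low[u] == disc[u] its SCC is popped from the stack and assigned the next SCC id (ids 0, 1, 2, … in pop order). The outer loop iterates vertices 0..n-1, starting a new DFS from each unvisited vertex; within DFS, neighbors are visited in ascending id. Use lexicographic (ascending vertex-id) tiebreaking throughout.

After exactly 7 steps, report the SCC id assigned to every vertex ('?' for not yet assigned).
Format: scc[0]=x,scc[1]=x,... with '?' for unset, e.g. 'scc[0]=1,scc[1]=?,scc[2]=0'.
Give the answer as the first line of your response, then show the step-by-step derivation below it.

scc[0]=1,scc[1]=0,scc[2]=2,scc[3]=3,scc[4]=4,scc[5]=?,scc[6]=5,scc[7]=0,scc[8]=?

step 1: low=(low[0]=0,low[1]=1,low[2]=?,low[3]=?,low[4]=?,low[5]=?,low[6]=?,low[7]=1,low[8]=?); scc=(scc[0]=?,scc[1]=?,scc[2]=?,scc[3]=?,scc[4]=?,scc[5]=?,scc[6]=?,scc[7]=?,scc[8]=?)
step 2: low=(low[0]=0,low[1]=1,low[2]=?,low[3]=?,low[4]=?,low[5]=?,low[6]=?,low[7]=1,low[8]=?); scc=(scc[0]=?,scc[1]=0,scc[2]=?,scc[3]=?,scc[4]=?,scc[5]=?,scc[6]=?,scc[7]=0,scc[8]=?)
step 3: low=(low[0]=0,low[1]=1,low[2]=?,low[3]=?,low[4]=?,low[5]=?,low[6]=?,low[7]=1,low[8]=?); scc=(scc[0]=1,scc[1]=0,scc[2]=?,scc[3]=?,scc[4]=?,scc[5]=?,scc[6]=?,scc[7]=0,scc[8]=?)
step 4: low=(low[0]=0,low[1]=1,low[2]=3,low[3]=?,low[4]=?,low[5]=?,low[6]=?,low[7]=1,low[8]=?); scc=(scc[0]=1,scc[1]=0,scc[2]=2,scc[3]=?,scc[4]=?,scc[5]=?,scc[6]=?,scc[7]=0,scc[8]=?)
step 5: low=(low[0]=0,low[1]=1,low[2]=3,low[3]=4,low[4]=?,low[5]=?,low[6]=?,low[7]=1,low[8]=?); scc=(scc[0]=1,scc[1]=0,scc[2]=2,scc[3]=3,scc[4]=?,scc[5]=?,scc[6]=?,scc[7]=0,scc[8]=?)
step 6: low=(low[0]=0,low[1]=1,low[2]=3,low[3]=4,low[4]=5,low[5]=?,low[6]=?,low[7]=1,low[8]=?); scc=(scc[0]=1,scc[1]=0,scc[2]=2,scc[3]=3,scc[4]=4,scc[5]=?,scc[6]=?,scc[7]=0,scc[8]=?)
step 7: low=(low[0]=0,low[1]=1,low[2]=3,low[3]=4,low[4]=5,low[5]=6,low[6]=7,low[7]=1,low[8]=?); scc=(scc[0]=1,scc[1]=0,scc[2]=2,scc[3]=3,scc[4]=4,scc[5]=?,scc[6]=5,scc[7]=0,scc[8]=?)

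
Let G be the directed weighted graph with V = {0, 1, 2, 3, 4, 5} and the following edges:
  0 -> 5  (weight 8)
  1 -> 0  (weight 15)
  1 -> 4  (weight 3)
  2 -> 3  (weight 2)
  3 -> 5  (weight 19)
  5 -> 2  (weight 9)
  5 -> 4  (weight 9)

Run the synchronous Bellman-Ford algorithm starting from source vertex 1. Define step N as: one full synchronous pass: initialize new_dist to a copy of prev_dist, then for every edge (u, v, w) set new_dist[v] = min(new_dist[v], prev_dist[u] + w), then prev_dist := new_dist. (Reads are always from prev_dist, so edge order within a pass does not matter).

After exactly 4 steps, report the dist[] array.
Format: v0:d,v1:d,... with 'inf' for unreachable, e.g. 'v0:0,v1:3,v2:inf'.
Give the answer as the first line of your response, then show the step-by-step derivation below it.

v0:15,v1:0,v2:32,v3:34,v4:3,v5:23

step 1: dist = v0:15,v1:0,v2:inf,v3:inf,v4:3,v5:inf
step 2: dist = v0:15,v1:0,v2:inf,v3:inf,v4:3,v5:23
step 3: dist = v0:15,v1:0,v2:32,v3:inf,v4:3,v5:23
step 4: dist = v0:15,v1:0,v2:32,v3:34,v4:3,v5:23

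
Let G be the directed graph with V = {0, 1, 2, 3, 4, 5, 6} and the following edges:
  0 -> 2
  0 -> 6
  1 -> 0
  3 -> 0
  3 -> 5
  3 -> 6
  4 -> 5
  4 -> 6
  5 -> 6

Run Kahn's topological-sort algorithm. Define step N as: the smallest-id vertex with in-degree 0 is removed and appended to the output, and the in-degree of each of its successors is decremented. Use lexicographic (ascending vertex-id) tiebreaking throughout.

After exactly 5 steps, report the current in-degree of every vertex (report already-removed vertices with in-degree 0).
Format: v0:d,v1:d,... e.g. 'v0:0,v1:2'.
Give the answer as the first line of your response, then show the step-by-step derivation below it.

v0:0,v1:0,v2:0,v3:0,v4:0,v5:0,v6:1

step 1: output 1; order=[1]; indeg=(1,0,1,0,0,2,4)
step 2: output 3; order=[1,3]; indeg=(0,0,1,0,0,1,3)
step 3: output 0; order=[1,3,0]; indeg=(0,0,0,0,0,1,2)
step 4: output 2; order=[1,3,0,2]; indeg=(0,0,0,0,0,1,2)
step 5: output 4; order=[1,3,0,2,4]; indeg=(0,0,0,0,0,0,1)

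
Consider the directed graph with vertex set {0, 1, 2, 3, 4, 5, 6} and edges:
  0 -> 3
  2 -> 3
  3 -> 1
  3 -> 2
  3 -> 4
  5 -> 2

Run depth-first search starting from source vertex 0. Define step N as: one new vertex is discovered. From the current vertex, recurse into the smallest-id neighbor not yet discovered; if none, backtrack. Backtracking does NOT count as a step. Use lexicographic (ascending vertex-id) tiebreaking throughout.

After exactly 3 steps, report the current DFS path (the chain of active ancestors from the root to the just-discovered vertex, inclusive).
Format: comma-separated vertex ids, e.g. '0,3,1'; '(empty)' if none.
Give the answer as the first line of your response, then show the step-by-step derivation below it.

0,3,1

step 1: discover 0; path=0; order=0
step 2: discover 3; path=0>3; order=0,3
step 3: discover 1; path=0>3>1; order=0,3,1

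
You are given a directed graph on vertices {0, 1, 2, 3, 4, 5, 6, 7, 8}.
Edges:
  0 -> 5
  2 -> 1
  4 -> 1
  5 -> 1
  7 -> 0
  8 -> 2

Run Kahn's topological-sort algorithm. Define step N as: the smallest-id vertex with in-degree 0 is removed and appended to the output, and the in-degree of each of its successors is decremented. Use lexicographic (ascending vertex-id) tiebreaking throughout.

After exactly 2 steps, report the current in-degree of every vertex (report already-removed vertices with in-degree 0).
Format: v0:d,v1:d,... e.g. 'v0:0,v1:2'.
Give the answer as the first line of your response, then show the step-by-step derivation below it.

v0:1,v1:2,v2:1,v3:0,v4:0,v5:1,v6:0,v7:0,v8:0

step 1: output 3; order=[3]; indeg=(1,3,1,0,0,1,0,0,0)
step 2: output 4; order=[3,4]; indeg=(1,2,1,0,0,1,0,0,0)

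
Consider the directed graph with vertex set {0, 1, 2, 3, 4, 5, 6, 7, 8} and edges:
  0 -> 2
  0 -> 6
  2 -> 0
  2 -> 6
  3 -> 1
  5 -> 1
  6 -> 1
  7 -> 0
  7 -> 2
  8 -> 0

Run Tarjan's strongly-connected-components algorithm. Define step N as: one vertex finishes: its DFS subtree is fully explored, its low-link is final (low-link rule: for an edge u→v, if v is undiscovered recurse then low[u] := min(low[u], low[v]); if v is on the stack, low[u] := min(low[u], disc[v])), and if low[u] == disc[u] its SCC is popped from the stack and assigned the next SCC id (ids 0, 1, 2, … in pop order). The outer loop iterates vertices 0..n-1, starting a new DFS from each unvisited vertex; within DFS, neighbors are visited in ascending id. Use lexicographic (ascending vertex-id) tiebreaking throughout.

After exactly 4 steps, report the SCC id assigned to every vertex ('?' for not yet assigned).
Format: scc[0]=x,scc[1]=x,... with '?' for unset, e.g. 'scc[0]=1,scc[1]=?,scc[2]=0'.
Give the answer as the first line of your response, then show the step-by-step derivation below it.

scc[0]=2,scc[1]=0,scc[2]=2,scc[3]=?,scc[4]=?,scc[5]=?,scc[6]=1,scc[7]=?,scc[8]=?

step 1: low=(low[0]=0,low[1]=3,low[2]=0,low[3]=?,low[4]=?,low[5]=?,low[6]=2,low[7]=?,low[8]=?); scc=(scc[0]=?,scc[1]=0,scc[2]=?,scc[3]=?,scc[4]=?,scc[5]=?,scc[6]=?,scc[7]=?,scc[8]=?)
step 2: low=(low[0]=0,low[1]=3,low[2]=0,low[3]=?,low[4]=?,low[5]=?,low[6]=2,low[7]=?,low[8]=?); scc=(scc[0]=?,scc[1]=0,scc[2]=?,scc[3]=?,scc[4]=?,scc[5]=?,scc[6]=1,scc[7]=?,scc[8]=?)
step 3: low=(low[0]=0,low[1]=3,low[2]=0,low[3]=?,low[4]=?,low[5]=?,low[6]=2,low[7]=?,low[8]=?); scc=(scc[0]=?,scc[1]=0,scc[2]=?,scc[3]=?,scc[4]=?,scc[5]=?,scc[6]=1,scc[7]=?,scc[8]=?)
step 4: low=(low[0]=0,low[1]=3,low[2]=0,low[3]=?,low[4]=?,low[5]=?,low[6]=2,low[7]=?,low[8]=?); scc=(scc[0]=2,scc[1]=0,scc[2]=2,scc[3]=?,scc[4]=?,scc[5]=?,scc[6]=1,scc[7]=?,scc[8]=?)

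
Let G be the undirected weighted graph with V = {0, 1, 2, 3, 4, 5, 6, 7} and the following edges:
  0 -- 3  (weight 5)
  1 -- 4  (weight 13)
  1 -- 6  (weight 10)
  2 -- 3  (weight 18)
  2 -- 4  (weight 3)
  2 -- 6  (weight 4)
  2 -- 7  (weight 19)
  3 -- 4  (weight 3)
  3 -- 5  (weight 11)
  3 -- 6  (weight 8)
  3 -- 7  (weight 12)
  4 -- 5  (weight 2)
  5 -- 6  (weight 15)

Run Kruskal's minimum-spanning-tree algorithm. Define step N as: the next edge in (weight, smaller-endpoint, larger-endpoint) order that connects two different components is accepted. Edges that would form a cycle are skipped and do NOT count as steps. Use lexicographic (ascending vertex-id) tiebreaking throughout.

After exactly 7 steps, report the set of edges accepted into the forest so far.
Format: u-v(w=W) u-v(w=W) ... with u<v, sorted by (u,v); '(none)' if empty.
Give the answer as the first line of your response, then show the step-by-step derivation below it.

0-3(w=5) 1-6(w=10) 2-4(w=3) 2-6(w=4) 3-4(w=3) 3-7(w=12) 4-5(w=2)

step 1: add edge 4-5 (w=2); MST = {4-5(w=2)}
step 2: add edge 2-4 (w=3); MST = {2-4(w=3) 4-5(w=2)}
step 3: add edge 3-4 (w=3); MST = {2-4(w=3) 3-4(w=3) 4-5(w=2)}
step 4: add edge 2-6 (w=4); MST = {2-4(w=3) 2-6(w=4) 3-4(w=3) 4-5(w=2)}
step 5: add edge 0-3 (w=5); MST = {0-3(w=5) 2-4(w=3) 2-6(w=4) 3-4(w=3) 4-5(w=2)}
step 6: add edge 1-6 (w=10); MST = {0-3(w=5) 1-6(w=10) 2-4(w=3) 2-6(w=4) 3-4(w=3) 4-5(w=2)}
step 7: add edge 3-7 (w=12); MST = {0-3(w=5) 1-6(w=10) 2-4(w=3) 2-6(w=4) 3-4(w=3) 3-7(w=12) 4-5(w=2)}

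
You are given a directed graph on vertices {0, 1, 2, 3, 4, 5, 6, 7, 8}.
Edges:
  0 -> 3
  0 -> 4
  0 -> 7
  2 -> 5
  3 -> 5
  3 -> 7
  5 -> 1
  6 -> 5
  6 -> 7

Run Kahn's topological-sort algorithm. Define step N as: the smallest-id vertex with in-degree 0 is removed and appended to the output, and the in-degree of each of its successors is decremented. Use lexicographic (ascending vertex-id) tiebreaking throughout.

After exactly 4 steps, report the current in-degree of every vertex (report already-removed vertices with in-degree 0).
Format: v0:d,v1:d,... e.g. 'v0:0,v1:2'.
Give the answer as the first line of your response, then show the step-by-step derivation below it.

v0:0,v1:1,v2:0,v3:0,v4:0,v5:1,v6:0,v7:1,v8:0

step 1: output 0; order=[0]; indeg=(0,1,0,0,0,3,0,2,0)
step 2: output 2; order=[0,2]; indeg=(0,1,0,0,0,2,0,2,0)
step 3: output 3; order=[0,2,3]; indeg=(0,1,0,0,0,1,0,1,0)
step 4: output 4; order=[0,2,3,4]; indeg=(0,1,0,0,0,1,0,1,0)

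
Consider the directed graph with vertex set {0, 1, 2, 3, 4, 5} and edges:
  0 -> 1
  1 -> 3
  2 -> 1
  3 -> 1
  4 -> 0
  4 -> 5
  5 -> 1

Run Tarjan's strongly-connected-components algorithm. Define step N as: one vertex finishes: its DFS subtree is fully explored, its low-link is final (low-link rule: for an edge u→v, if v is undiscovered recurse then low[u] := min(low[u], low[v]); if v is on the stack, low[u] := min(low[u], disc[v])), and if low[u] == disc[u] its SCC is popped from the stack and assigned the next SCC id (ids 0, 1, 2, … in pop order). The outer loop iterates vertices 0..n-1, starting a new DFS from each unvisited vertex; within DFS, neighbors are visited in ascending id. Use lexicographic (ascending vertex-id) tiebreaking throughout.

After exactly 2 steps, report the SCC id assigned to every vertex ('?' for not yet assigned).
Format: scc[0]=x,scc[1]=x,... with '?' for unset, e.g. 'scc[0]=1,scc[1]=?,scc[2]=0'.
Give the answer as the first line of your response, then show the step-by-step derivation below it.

scc[0]=?,scc[1]=0,scc[2]=?,scc[3]=0,scc[4]=?,scc[5]=?

step 1: low=(low[0]=0,low[1]=1,low[2]=?,low[3]=1,low[4]=?,low[5]=?); scc=(scc[0]=?,scc[1]=?,scc[2]=?,scc[3]=?,scc[4]=?,scc[5]=?)
step 2: low=(low[0]=0,low[1]=1,low[2]=?,low[3]=1,low[4]=?,low[5]=?); scc=(scc[0]=?,scc[1]=0,scc[2]=?,scc[3]=0,scc[4]=?,scc[5]=?)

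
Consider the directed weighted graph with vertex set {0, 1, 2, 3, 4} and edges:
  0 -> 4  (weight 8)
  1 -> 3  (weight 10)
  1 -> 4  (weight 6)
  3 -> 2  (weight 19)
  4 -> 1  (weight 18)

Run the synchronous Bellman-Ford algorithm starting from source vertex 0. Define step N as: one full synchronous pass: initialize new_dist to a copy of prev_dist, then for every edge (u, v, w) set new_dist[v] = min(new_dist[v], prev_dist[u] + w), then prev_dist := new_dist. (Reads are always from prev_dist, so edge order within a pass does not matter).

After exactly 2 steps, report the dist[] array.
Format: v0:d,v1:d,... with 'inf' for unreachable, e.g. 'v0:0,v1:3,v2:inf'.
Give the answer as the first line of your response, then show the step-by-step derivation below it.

v0:0,v1:26,v2:inf,v3:inf,v4:8

step 1: dist = v0:0,v1:inf,v2:inf,v3:inf,v4:8
step 2: dist = v0:0,v1:26,v2:inf,v3:inf,v4:8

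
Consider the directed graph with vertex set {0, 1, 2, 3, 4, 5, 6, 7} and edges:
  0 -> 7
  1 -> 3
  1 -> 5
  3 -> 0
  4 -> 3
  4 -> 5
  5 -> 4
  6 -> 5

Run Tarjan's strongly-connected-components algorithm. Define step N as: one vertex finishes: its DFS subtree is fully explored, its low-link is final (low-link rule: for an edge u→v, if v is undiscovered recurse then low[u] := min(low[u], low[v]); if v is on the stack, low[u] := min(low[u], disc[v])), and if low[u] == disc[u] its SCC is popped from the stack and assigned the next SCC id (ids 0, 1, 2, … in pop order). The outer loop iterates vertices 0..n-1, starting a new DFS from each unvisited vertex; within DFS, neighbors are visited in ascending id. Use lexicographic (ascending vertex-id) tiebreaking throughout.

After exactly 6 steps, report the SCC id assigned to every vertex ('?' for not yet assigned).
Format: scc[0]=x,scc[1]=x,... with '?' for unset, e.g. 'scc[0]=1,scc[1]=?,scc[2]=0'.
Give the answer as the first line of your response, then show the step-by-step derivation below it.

scc[0]=1,scc[1]=4,scc[2]=?,scc[3]=2,scc[4]=3,scc[5]=3,scc[6]=?,scc[7]=0

step 1: low=(low[0]=0,low[1]=?,low[2]=?,low[3]=?,low[4]=?,low[5]=?,low[6]=?,low[7]=1); scc=(scc[0]=?,scc[1]=?,scc[2]=?,scc[3]=?,scc[4]=?,scc[5]=?,scc[6]=?,scc[7]=0)
step 2: low=(low[0]=0,low[1]=?,low[2]=?,low[3]=?,low[4]=?,low[5]=?,low[6]=?,low[7]=1); scc=(scc[0]=1,scc[1]=?,scc[2]=?,scc[3]=?,scc[4]=?,scc[5]=?,scc[6]=?,scc[7]=0)
step 3: low=(low[0]=0,low[1]=2,low[2]=?,low[3]=3,low[4]=?,low[5]=?,low[6]=?,low[7]=1); scc=(scc[0]=1,scc[1]=?,scc[2]=?,scc[3]=2,scc[4]=?,scc[5]=?,scc[6]=?,scc[7]=0)
step 4: low=(low[0]=0,low[1]=2,low[2]=?,low[3]=3,low[4]=4,low[5]=4,low[6]=?,low[7]=1); scc=(scc[0]=1,scc[1]=?,scc[2]=?,scc[3]=2,scc[4]=?,scc[5]=?,scc[6]=?,scc[7]=0)
step 5: low=(low[0]=0,low[1]=2,low[2]=?,low[3]=3,low[4]=4,low[5]=4,low[6]=?,low[7]=1); scc=(scc[0]=1,scc[1]=?,scc[2]=?,scc[3]=2,scc[4]=3,scc[5]=3,scc[6]=?,scc[7]=0)
step 6: low=(low[0]=0,low[1]=2,low[2]=?,low[3]=3,low[4]=4,low[5]=4,low[6]=?,low[7]=1); scc=(scc[0]=1,scc[1]=4,scc[2]=?,scc[3]=2,scc[4]=3,scc[5]=3,scc[6]=?,scc[7]=0)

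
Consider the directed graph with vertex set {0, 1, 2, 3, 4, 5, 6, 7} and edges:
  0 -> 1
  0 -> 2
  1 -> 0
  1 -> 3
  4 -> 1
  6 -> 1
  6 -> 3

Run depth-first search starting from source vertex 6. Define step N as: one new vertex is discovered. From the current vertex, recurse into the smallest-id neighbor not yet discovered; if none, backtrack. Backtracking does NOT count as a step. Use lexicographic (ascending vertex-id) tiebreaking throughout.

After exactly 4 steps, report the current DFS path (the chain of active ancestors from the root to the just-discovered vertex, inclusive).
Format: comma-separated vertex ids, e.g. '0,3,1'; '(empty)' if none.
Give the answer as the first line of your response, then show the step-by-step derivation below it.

6,1,0,2

step 1: discover 6; path=6; order=6
step 2: discover 1; path=6>1; order=6,1
step 3: discover 0; path=6>1>0; order=6,1,0
step 4: discover 2; path=6>1>0>2; order=6,1,0,2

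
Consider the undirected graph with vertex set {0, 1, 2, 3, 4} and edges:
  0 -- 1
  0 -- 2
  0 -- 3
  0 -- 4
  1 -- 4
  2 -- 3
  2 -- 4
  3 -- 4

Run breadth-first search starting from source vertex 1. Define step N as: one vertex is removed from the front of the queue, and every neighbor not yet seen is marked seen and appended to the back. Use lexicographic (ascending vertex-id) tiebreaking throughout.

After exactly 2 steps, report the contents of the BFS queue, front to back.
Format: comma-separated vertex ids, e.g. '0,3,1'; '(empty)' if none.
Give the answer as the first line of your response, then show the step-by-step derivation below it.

4,2,3

step 1: dequeue 1; queue=[0,4]; order=1
step 2: dequeue 0; queue=[4,2,3]; order=1,0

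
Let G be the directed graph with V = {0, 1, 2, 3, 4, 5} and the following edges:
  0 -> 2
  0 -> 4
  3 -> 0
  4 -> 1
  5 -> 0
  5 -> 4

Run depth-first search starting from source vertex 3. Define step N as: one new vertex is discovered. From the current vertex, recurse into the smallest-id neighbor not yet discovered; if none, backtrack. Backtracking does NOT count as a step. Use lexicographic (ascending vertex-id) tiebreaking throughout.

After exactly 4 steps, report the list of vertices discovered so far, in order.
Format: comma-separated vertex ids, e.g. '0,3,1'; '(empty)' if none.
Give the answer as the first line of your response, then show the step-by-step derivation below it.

3,0,2,4

step 1: discover 3; path=3; order=3
step 2: discover 0; path=3>0; order=3,0
step 3: discover 2; path=3>0>2; order=3,0,2
step 4: discover 4; path=3>0>4; order=3,0,2,4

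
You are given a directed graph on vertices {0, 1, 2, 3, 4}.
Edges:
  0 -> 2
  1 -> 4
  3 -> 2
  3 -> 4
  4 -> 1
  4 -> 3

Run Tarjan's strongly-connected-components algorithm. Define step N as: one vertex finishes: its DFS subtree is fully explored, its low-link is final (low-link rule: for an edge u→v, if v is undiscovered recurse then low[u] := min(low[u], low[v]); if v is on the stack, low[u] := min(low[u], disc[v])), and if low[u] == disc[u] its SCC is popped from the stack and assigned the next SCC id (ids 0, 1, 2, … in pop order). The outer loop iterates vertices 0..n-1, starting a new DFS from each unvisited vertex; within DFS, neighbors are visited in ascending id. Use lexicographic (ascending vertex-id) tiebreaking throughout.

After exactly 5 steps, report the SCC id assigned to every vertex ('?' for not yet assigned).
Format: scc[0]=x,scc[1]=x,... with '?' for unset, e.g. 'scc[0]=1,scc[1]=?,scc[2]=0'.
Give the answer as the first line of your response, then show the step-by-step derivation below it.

scc[0]=1,scc[1]=2,scc[2]=0,scc[3]=2,scc[4]=2

step 1: low=(low[0]=0,low[1]=?,low[2]=1,low[3]=?,low[4]=?); scc=(scc[0]=?,scc[1]=?,scc[2]=0,scc[3]=?,scc[4]=?)
step 2: low=(low[0]=0,low[1]=?,low[2]=1,low[3]=?,low[4]=?); scc=(scc[0]=1,scc[1]=?,scc[2]=0,scc[3]=?,scc[4]=?)
step 3: low=(low[0]=0,low[1]=2,low[2]=1,low[3]=3,low[4]=2); scc=(scc[0]=1,scc[1]=?,scc[2]=0,scc[3]=?,scc[4]=?)
step 4: low=(low[0]=0,low[1]=2,low[2]=1,low[3]=3,low[4]=2); scc=(scc[0]=1,scc[1]=?,scc[2]=0,scc[3]=?,scc[4]=?)
step 5: low=(low[0]=0,low[1]=2,low[2]=1,low[3]=3,low[4]=2); scc=(scc[0]=1,scc[1]=2,scc[2]=0,scc[3]=2,scc[4]=2)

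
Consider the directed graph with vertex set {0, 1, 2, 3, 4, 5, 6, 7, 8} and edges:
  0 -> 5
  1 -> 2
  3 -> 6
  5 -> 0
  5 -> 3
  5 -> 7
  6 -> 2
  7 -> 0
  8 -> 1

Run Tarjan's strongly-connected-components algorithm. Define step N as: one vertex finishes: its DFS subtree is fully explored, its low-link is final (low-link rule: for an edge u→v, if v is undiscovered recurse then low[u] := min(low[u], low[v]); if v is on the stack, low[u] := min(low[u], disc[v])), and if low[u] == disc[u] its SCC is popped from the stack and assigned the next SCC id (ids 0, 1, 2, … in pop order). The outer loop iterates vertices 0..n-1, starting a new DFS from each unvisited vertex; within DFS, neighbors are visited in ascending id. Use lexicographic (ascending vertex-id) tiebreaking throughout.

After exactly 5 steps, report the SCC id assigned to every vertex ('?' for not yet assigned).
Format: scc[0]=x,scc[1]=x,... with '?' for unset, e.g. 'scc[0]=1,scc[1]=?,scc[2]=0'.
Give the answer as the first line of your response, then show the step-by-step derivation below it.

scc[0]=?,scc[1]=?,scc[2]=0,scc[3]=2,scc[4]=?,scc[5]=?,scc[6]=1,scc[7]=?,scc[8]=?

step 1: low=(low[0]=0,low[1]=?,low[2]=4,low[3]=2,low[4]=?,low[5]=0,low[6]=3,low[7]=?,low[8]=?); scc=(scc[0]=?,scc[1]=?,scc[2]=0,scc[3]=?,scc[4]=?,scc[5]=?,scc[6]=?,scc[7]=?,scc[8]=?)
step 2: low=(low[0]=0,low[1]=?,low[2]=4,low[3]=2,low[4]=?,low[5]=0,low[6]=3,low[7]=?,low[8]=?); scc=(scc[0]=?,scc[1]=?,scc[2]=0,scc[3]=?,scc[4]=?,scc[5]=?,scc[6]=1,scc[7]=?,scc[8]=?)
step 3: low=(low[0]=0,low[1]=?,low[2]=4,low[3]=2,low[4]=?,low[5]=0,low[6]=3,low[7]=?,low[8]=?); scc=(scc[0]=?,scc[1]=?,scc[2]=0,scc[3]=2,scc[4]=?,scc[5]=?,scc[6]=1,scc[7]=?,scc[8]=?)
step 4: low=(low[0]=0,low[1]=?,low[2]=4,low[3]=2,low[4]=?,low[5]=0,low[6]=3,low[7]=0,low[8]=?); scc=(scc[0]=?,scc[1]=?,scc[2]=0,scc[3]=2,scc[4]=?,scc[5]=?,scc[6]=1,scc[7]=?,scc[8]=?)
step 5: low=(low[0]=0,low[1]=?,low[2]=4,low[3]=2,low[4]=?,low[5]=0,low[6]=3,low[7]=0,low[8]=?); scc=(scc[0]=?,scc[1]=?,scc[2]=0,scc[3]=2,scc[4]=?,scc[5]=?,scc[6]=1,scc[7]=?,scc[8]=?)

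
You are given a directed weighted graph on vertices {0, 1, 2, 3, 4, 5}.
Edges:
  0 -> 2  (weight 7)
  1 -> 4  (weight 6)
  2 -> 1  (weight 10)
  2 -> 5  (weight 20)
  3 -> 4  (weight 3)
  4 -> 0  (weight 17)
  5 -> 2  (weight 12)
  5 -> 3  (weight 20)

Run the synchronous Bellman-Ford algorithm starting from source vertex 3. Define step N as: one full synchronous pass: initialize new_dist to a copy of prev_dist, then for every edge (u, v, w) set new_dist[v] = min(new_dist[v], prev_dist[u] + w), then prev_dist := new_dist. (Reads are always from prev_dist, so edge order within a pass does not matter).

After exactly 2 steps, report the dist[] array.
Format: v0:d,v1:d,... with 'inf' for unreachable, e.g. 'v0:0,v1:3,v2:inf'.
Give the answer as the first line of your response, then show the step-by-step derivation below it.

v0:20,v1:inf,v2:inf,v3:0,v4:3,v5:inf

step 1: dist = v0:inf,v1:inf,v2:inf,v3:0,v4:3,v5:inf
step 2: dist = v0:20,v1:inf,v2:inf,v3:0,v4:3,v5:inf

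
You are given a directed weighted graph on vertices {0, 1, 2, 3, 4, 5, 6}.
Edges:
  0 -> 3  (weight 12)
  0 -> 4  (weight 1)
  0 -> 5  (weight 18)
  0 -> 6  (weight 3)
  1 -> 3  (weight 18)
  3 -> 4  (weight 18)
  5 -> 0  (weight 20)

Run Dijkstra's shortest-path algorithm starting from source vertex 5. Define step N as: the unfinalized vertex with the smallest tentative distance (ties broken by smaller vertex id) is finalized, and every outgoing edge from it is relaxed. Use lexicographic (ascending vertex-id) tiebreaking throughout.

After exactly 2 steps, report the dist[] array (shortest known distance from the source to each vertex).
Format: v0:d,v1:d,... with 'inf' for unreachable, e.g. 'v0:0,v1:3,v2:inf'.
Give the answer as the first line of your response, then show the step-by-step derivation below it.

v0:20,v1:inf,v2:inf,v3:32,v4:21,v5:0,v6:23

step 1: dist = v0:20,v1:inf,v2:inf,v3:inf,v4:inf,v5:0,v6:inf
step 2: dist = v0:20,v1:inf,v2:inf,v3:32,v4:21,v5:0,v6:23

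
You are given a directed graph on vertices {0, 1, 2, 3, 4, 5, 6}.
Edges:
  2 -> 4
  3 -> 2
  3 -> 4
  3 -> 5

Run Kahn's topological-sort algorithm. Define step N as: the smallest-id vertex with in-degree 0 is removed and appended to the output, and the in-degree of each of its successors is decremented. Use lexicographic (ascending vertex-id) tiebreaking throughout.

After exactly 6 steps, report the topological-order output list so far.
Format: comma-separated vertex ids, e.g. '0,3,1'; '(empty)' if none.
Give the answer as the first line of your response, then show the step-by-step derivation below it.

0,1,3,2,4,5

step 1: output 0; order=[0]; indeg=(0,0,1,0,2,1,0)
step 2: output 1; order=[0,1]; indeg=(0,0,1,0,2,1,0)
step 3: output 3; order=[0,1,3]; indeg=(0,0,0,0,1,0,0)
step 4: output 2; order=[0,1,3,2]; indeg=(0,0,0,0,0,0,0)
step 5: output 4; order=[0,1,3,2,4]; indeg=(0,0,0,0,0,0,0)
step 6: output 5; order=[0,1,3,2,4,5]; indeg=(0,0,0,0,0,0,0)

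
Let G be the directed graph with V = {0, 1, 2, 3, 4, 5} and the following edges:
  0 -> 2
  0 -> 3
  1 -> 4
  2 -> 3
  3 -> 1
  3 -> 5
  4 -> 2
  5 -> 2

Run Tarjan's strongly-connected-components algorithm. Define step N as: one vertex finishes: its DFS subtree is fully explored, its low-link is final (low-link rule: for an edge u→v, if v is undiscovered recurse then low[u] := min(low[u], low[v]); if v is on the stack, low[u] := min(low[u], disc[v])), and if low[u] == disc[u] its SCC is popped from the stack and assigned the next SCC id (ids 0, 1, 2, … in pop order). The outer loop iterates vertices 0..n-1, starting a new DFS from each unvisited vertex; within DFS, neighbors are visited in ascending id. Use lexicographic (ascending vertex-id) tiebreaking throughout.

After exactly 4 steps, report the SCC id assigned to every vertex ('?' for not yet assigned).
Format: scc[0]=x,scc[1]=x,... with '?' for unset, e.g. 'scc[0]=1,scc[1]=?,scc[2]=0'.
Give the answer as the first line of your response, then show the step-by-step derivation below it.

scc[0]=?,scc[1]=?,scc[2]=?,scc[3]=?,scc[4]=?,scc[5]=?

step 1: low=(low[0]=0,low[1]=3,low[2]=1,low[3]=2,low[4]=1,low[5]=?); scc=(scc[0]=?,scc[1]=?,scc[2]=?,scc[3]=?,scc[4]=?,scc[5]=?)
step 2: low=(low[0]=0,low[1]=1,low[2]=1,low[3]=2,low[4]=1,low[5]=?); scc=(scc[0]=?,scc[1]=?,scc[2]=?,scc[3]=?,scc[4]=?,scc[5]=?)
step 3: low=(low[0]=0,low[1]=1,low[2]=1,low[3]=1,low[4]=1,low[5]=1); scc=(scc[0]=?,scc[1]=?,scc[2]=?,scc[3]=?,scc[4]=?,scc[5]=?)
step 4: low=(low[0]=0,low[1]=1,low[2]=1,low[3]=1,low[4]=1,low[5]=1); scc=(scc[0]=?,scc[1]=?,scc[2]=?,scc[3]=?,scc[4]=?,scc[5]=?)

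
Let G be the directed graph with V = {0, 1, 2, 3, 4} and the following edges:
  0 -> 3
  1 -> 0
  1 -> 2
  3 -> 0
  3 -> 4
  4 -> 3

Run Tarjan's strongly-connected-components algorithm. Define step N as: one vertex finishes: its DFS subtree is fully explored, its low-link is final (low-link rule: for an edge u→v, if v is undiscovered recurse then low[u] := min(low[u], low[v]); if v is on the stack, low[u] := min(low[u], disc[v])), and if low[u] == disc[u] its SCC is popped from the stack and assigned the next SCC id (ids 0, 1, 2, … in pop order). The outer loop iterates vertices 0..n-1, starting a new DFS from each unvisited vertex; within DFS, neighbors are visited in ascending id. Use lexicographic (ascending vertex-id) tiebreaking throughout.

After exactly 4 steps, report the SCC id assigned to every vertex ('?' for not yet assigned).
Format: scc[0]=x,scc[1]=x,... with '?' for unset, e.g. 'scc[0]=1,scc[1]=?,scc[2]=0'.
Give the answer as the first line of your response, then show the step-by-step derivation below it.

scc[0]=0,scc[1]=?,scc[2]=1,scc[3]=0,scc[4]=0

step 1: low=(low[0]=0,low[1]=?,low[2]=?,low[3]=0,low[4]=1); scc=(scc[0]=?,scc[1]=?,scc[2]=?,scc[3]=?,scc[4]=?)
step 2: low=(low[0]=0,low[1]=?,low[2]=?,low[3]=0,low[4]=1); scc=(scc[0]=?,scc[1]=?,scc[2]=?,scc[3]=?,scc[4]=?)
step 3: low=(low[0]=0,low[1]=?,low[2]=?,low[3]=0,low[4]=1); scc=(scc[0]=0,scc[1]=?,scc[2]=?,scc[3]=0,scc[4]=0)
step 4: low=(low[0]=0,low[1]=3,low[2]=4,low[3]=0,low[4]=1); scc=(scc[0]=0,scc[1]=?,scc[2]=1,scc[3]=0,scc[4]=0)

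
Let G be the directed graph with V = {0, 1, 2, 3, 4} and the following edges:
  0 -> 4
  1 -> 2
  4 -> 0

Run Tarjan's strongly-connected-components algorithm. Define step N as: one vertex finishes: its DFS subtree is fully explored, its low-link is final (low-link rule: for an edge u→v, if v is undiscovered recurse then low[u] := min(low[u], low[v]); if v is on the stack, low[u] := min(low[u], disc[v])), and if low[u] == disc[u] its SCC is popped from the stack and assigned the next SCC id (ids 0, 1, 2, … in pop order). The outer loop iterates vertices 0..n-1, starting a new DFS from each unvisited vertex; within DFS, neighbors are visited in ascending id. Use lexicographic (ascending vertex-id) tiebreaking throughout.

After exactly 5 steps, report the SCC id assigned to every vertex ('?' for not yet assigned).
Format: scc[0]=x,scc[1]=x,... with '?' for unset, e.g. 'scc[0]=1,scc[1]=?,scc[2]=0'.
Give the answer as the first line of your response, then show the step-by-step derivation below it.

scc[0]=0,scc[1]=2,scc[2]=1,scc[3]=3,scc[4]=0

step 1: low=(low[0]=0,low[1]=?,low[2]=?,low[3]=?,low[4]=0); scc=(scc[0]=?,scc[1]=?,scc[2]=?,scc[3]=?,scc[4]=?)
step 2: low=(low[0]=0,low[1]=?,low[2]=?,low[3]=?,low[4]=0); scc=(scc[0]=0,scc[1]=?,scc[2]=?,scc[3]=?,scc[4]=0)
step 3: low=(low[0]=0,low[1]=2,low[2]=3,low[3]=?,low[4]=0); scc=(scc[0]=0,scc[1]=?,scc[2]=1,scc[3]=?,scc[4]=0)
step 4: low=(low[0]=0,low[1]=2,low[2]=3,low[3]=?,low[4]=0); scc=(scc[0]=0,scc[1]=2,scc[2]=1,scc[3]=?,scc[4]=0)
step 5: low=(low[0]=0,low[1]=2,low[2]=3,low[3]=4,low[4]=0); scc=(scc[0]=0,scc[1]=2,scc[2]=1,scc[3]=3,scc[4]=0)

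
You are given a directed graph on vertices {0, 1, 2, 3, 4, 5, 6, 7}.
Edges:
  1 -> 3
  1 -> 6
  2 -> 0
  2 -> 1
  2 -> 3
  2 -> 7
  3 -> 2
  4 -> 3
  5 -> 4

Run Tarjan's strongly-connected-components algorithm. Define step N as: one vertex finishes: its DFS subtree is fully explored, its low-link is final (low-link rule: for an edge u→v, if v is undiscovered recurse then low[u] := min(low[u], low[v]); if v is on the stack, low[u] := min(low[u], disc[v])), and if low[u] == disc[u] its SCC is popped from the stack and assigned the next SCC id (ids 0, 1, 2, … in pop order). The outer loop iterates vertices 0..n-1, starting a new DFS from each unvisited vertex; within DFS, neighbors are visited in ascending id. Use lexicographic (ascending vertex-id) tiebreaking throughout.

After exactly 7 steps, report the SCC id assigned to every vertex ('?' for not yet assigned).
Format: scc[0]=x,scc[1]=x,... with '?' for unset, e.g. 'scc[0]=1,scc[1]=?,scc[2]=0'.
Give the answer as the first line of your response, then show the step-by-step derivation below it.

scc[0]=0,scc[1]=3,scc[2]=3,scc[3]=3,scc[4]=4,scc[5]=?,scc[6]=2,scc[7]=1

step 1: low=(low[0]=0,low[1]=?,low[2]=?,low[3]=?,low[4]=?,low[5]=?,low[6]=?,low[7]=?); scc=(scc[0]=0,scc[1]=?,scc[2]=?,scc[3]=?,scc[4]=?,scc[5]=?,scc[6]=?,scc[7]=?)
step 2: low=(low[0]=0,low[1]=1,low[2]=1,low[3]=2,low[4]=?,low[5]=?,low[6]=?,low[7]=4); scc=(scc[0]=0,scc[1]=?,scc[2]=?,scc[3]=?,scc[4]=?,scc[5]=?,scc[6]=?,scc[7]=1)
step 3: low=(low[0]=0,low[1]=1,low[2]=1,low[3]=2,low[4]=?,low[5]=?,low[6]=?,low[7]=4); scc=(scc[0]=0,scc[1]=?,scc[2]=?,scc[3]=?,scc[4]=?,scc[5]=?,scc[6]=?,scc[7]=1)
step 4: low=(low[0]=0,low[1]=1,low[2]=1,low[3]=1,low[4]=?,low[5]=?,low[6]=?,low[7]=4); scc=(scc[0]=0,scc[1]=?,scc[2]=?,scc[3]=?,scc[4]=?,scc[5]=?,scc[6]=?,scc[7]=1)
step 5: low=(low[0]=0,low[1]=1,low[2]=1,low[3]=1,low[4]=?,low[5]=?,low[6]=5,low[7]=4); scc=(scc[0]=0,scc[1]=?,scc[2]=?,scc[3]=?,scc[4]=?,scc[5]=?,scc[6]=2,scc[7]=1)
step 6: low=(low[0]=0,low[1]=1,low[2]=1,low[3]=1,low[4]=?,low[5]=?,low[6]=5,low[7]=4); scc=(scc[0]=0,scc[1]=3,scc[2]=3,scc[3]=3,scc[4]=?,scc[5]=?,scc[6]=2,scc[7]=1)
step 7: low=(low[0]=0,low[1]=1,low[2]=1,low[3]=1,low[4]=6,low[5]=?,low[6]=5,low[7]=4); scc=(scc[0]=0,scc[1]=3,scc[2]=3,scc[3]=3,scc[4]=4,scc[5]=?,scc[6]=2,scc[7]=1)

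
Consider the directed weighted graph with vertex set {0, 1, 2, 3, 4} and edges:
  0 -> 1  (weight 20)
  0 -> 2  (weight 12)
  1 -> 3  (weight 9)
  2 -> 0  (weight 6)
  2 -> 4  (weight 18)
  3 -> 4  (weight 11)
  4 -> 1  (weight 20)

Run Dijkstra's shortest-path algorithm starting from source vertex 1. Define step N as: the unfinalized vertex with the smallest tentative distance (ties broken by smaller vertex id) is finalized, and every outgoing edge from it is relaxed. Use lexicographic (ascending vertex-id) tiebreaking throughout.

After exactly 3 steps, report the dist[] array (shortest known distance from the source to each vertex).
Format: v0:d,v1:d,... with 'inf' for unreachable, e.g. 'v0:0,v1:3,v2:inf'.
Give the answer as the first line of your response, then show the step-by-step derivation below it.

v0:inf,v1:0,v2:inf,v3:9,v4:20

step 1: dist = v0:inf,v1:0,v2:inf,v3:9,v4:inf
step 2: dist = v0:inf,v1:0,v2:inf,v3:9,v4:20
step 3: dist = v0:inf,v1:0,v2:inf,v3:9,v4:20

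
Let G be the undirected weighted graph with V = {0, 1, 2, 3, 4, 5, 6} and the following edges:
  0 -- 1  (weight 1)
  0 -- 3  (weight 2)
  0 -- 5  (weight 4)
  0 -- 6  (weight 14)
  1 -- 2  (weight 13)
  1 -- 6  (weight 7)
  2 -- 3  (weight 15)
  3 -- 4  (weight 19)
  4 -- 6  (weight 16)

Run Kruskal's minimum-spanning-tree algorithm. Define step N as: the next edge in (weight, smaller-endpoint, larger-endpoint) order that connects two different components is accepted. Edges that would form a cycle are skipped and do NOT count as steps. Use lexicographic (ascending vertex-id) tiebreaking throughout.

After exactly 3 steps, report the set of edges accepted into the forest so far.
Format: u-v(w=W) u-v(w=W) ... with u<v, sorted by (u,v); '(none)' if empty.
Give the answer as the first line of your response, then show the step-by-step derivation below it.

0-1(w=1) 0-3(w=2) 0-5(w=4)

step 1: add edge 0-1 (w=1); MST = {0-1(w=1)}
step 2: add edge 0-3 (w=2); MST = {0-1(w=1) 0-3(w=2)}
step 3: add edge 0-5 (w=4); MST = {0-1(w=1) 0-3(w=2) 0-5(w=4)}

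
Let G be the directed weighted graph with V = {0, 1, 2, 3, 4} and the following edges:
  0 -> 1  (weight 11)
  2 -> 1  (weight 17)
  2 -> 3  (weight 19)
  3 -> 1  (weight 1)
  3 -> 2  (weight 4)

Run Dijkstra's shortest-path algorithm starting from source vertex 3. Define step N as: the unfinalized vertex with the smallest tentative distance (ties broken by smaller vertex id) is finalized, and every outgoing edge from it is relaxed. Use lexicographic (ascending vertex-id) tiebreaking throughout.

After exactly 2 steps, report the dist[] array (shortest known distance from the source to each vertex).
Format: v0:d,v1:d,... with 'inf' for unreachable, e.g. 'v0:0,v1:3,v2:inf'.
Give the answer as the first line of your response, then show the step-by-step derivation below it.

v0:inf,v1:1,v2:4,v3:0,v4:inf

step 1: dist = v0:inf,v1:1,v2:4,v3:0,v4:inf
step 2: dist = v0:inf,v1:1,v2:4,v3:0,v4:inf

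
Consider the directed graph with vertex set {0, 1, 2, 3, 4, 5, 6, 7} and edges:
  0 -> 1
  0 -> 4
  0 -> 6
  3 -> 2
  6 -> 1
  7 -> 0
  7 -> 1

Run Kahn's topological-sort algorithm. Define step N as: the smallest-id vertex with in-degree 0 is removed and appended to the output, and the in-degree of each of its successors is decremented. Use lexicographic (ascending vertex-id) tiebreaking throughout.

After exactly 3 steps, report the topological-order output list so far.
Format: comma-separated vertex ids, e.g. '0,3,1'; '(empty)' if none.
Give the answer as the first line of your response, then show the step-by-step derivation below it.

3,2,5

step 1: output 3; order=[3]; indeg=(1,3,0,0,1,0,1,0)
step 2: output 2; order=[3,2]; indeg=(1,3,0,0,1,0,1,0)
step 3: output 5; order=[3,2,5]; indeg=(1,3,0,0,1,0,1,0)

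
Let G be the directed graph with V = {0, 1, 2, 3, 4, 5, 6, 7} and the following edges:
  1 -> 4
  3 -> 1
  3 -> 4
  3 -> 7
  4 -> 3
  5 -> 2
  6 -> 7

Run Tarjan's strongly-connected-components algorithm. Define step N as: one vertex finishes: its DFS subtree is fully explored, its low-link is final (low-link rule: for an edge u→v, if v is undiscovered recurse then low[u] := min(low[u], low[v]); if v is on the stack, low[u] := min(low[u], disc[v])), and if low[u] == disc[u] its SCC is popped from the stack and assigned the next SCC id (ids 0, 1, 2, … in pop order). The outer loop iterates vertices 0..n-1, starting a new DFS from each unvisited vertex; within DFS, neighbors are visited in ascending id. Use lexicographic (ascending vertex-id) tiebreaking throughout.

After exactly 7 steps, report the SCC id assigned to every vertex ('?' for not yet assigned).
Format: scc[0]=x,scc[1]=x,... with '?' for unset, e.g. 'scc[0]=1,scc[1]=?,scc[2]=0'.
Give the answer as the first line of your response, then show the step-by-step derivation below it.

scc[0]=0,scc[1]=2,scc[2]=3,scc[3]=2,scc[4]=2,scc[5]=4,scc[6]=?,scc[7]=1

step 1: low=(low[0]=0,low[1]=?,low[2]=?,low[3]=?,low[4]=?,low[5]=?,low[6]=?,low[7]=?); scc=(scc[0]=0,scc[1]=?,scc[2]=?,scc[3]=?,scc[4]=?,scc[5]=?,scc[6]=?,scc[7]=?)
step 2: low=(low[0]=0,low[1]=1,low[2]=?,low[3]=1,low[4]=2,low[5]=?,low[6]=?,low[7]=4); scc=(scc[0]=0,scc[1]=?,scc[2]=?,scc[3]=?,scc[4]=?,scc[5]=?,scc[6]=?,scc[7]=1)
step 3: low=(low[0]=0,low[1]=1,low[2]=?,low[3]=1,low[4]=2,low[5]=?,low[6]=?,low[7]=4); scc=(scc[0]=0,scc[1]=?,scc[2]=?,scc[3]=?,scc[4]=?,scc[5]=?,scc[6]=?,scc[7]=1)
step 4: low=(low[0]=0,low[1]=1,low[2]=?,low[3]=1,low[4]=1,low[5]=?,low[6]=?,low[7]=4); scc=(scc[0]=0,scc[1]=?,scc[2]=?,scc[3]=?,scc[4]=?,scc[5]=?,scc[6]=?,scc[7]=1)
step 5: low=(low[0]=0,low[1]=1,low[2]=?,low[3]=1,low[4]=1,low[5]=?,low[6]=?,low[7]=4); scc=(scc[0]=0,scc[1]=2,scc[2]=?,scc[3]=2,scc[4]=2,scc[5]=?,scc[6]=?,scc[7]=1)
step 6: low=(low[0]=0,low[1]=1,low[2]=5,low[3]=1,low[4]=1,low[5]=?,low[6]=?,low[7]=4); scc=(scc[0]=0,scc[1]=2,scc[2]=3,scc[3]=2,scc[4]=2,scc[5]=?,scc[6]=?,scc[7]=1)
step 7: low=(low[0]=0,low[1]=1,low[2]=5,low[3]=1,low[4]=1,low[5]=6,low[6]=?,low[7]=4); scc=(scc[0]=0,scc[1]=2,scc[2]=3,scc[3]=2,scc[4]=2,scc[5]=4,scc[6]=?,scc[7]=1)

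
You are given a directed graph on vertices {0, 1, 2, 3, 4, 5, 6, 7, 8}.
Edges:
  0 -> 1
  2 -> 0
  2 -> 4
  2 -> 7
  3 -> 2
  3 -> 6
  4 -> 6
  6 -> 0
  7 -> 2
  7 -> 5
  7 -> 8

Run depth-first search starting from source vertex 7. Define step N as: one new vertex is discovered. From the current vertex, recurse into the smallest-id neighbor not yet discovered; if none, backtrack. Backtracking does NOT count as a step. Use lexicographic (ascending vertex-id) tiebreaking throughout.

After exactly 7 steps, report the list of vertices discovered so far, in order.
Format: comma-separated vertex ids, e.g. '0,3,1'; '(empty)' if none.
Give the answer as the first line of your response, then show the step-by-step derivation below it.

7,2,0,1,4,6,5

step 1: discover 7; path=7; order=7
step 2: discover 2; path=7>2; order=7,2
step 3: discover 0; path=7>2>0; order=7,2,0
step 4: discover 1; path=7>2>0>1; order=7,2,0,1
step 5: discover 4; path=7>2>4; order=7,2,0,1,4
step 6: discover 6; path=7>2>4>6; order=7,2,0,1,4,6
step 7: discover 5; path=7>5; order=7,2,0,1,4,6,5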